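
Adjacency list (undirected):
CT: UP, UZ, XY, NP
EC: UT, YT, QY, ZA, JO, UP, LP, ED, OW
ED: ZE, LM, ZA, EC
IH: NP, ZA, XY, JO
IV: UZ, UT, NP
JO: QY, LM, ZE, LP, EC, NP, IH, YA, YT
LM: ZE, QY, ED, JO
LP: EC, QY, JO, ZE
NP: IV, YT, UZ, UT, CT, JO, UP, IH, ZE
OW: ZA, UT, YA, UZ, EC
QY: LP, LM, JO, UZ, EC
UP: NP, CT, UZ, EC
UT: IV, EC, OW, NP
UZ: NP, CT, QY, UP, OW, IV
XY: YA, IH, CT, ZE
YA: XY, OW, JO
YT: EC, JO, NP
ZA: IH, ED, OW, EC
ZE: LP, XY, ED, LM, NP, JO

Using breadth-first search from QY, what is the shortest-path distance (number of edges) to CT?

Level 0: QY
Level 1: EC, JO, LM, LP, UZ
Level 2: CT, ED, IH, IV, NP, OW, UP, UT, YA, YT, ZA, ZE
Level 3: XY
CT first appears at level 2.

2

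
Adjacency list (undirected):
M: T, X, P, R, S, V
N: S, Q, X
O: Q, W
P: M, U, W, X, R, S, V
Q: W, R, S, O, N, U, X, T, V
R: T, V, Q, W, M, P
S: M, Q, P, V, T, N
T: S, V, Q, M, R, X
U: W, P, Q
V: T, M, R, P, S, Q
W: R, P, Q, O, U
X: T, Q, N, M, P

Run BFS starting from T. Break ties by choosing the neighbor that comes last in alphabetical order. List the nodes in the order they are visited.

T X V S R Q M P N W U O

Visit T; enqueue X, V, S, R, Q, M → queue [X, V, S, R, Q, M]
Visit X; enqueue P, N → queue [V, S, R, Q, M, P, N]
Visit V → queue [S, R, Q, M, P, N]
Visit S → queue [R, Q, M, P, N]
Visit R; enqueue W → queue [Q, M, P, N, W]
Visit Q; enqueue U, O → queue [M, P, N, W, U, O]
Visit M → queue [P, N, W, U, O]
Visit P → queue [N, W, U, O]
Visit N → queue [W, U, O]
Visit W → queue [U, O]
Visit U → queue [O]
Visit O → queue []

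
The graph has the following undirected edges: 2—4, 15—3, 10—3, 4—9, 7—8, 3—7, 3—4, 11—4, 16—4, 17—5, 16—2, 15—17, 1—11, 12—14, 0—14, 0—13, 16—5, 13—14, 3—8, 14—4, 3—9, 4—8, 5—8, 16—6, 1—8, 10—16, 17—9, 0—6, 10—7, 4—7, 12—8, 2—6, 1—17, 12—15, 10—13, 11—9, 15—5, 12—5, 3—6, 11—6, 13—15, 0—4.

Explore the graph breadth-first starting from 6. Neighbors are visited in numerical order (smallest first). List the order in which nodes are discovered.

Visit 6; enqueue 0, 2, 3, 11, 16 → queue [0, 2, 3, 11, 16]
Visit 0; enqueue 4, 13, 14 → queue [2, 3, 11, 16, 4, 13, 14]
Visit 2 → queue [3, 11, 16, 4, 13, 14]
Visit 3; enqueue 7, 8, 9, 10, 15 → queue [11, 16, 4, 13, 14, 7, 8, 9, 10, 15]
Visit 11; enqueue 1 → queue [16, 4, 13, 14, 7, 8, 9, 10, 15, 1]
Visit 16; enqueue 5 → queue [4, 13, 14, 7, 8, 9, 10, 15, 1, 5]
Visit 4 → queue [13, 14, 7, 8, 9, 10, 15, 1, 5]
Visit 13 → queue [14, 7, 8, 9, 10, 15, 1, 5]
Visit 14; enqueue 12 → queue [7, 8, 9, 10, 15, 1, 5, 12]
Visit 7 → queue [8, 9, 10, 15, 1, 5, 12]
Visit 8 → queue [9, 10, 15, 1, 5, 12]
Visit 9; enqueue 17 → queue [10, 15, 1, 5, 12, 17]
Visit 10 → queue [15, 1, 5, 12, 17]
Visit 15 → queue [1, 5, 12, 17]
Visit 1 → queue [5, 12, 17]
Visit 5 → queue [12, 17]
Visit 12 → queue [17]
Visit 17 → queue []

6 -> 0 -> 2 -> 3 -> 11 -> 16 -> 4 -> 13 -> 14 -> 7 -> 8 -> 9 -> 10 -> 15 -> 1 -> 5 -> 12 -> 17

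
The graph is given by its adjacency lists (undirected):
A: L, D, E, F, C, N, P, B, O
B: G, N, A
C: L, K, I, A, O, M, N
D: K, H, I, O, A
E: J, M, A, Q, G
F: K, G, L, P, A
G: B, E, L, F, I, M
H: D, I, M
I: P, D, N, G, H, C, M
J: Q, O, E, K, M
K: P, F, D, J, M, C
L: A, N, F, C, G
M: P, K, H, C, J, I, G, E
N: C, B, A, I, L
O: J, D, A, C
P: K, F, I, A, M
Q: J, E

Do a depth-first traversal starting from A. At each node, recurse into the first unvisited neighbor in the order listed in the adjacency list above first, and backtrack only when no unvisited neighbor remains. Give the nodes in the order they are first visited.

Visit A
A → L
L → N
N → C
C → K
K → P
P → F
F → G
G → B
G → E
E → J
J → Q
J → O
O → D
D → H
H → I
I → M

A L N C K P F G B E J Q O D H I M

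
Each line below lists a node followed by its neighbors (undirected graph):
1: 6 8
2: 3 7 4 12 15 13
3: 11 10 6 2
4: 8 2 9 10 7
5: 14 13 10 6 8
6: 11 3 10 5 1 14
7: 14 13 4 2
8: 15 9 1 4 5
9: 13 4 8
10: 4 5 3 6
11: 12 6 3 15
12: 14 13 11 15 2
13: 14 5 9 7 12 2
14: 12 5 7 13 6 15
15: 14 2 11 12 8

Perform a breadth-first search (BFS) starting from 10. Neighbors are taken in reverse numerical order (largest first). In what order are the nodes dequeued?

10 → 6 → 5 → 4 → 3 → 14 → 11 → 1 → 13 → 8 → 9 → 7 → 2 → 15 → 12

Visit 10; enqueue 6, 5, 4, 3 → queue [6, 5, 4, 3]
Visit 6; enqueue 14, 11, 1 → queue [5, 4, 3, 14, 11, 1]
Visit 5; enqueue 13, 8 → queue [4, 3, 14, 11, 1, 13, 8]
Visit 4; enqueue 9, 7, 2 → queue [3, 14, 11, 1, 13, 8, 9, 7, 2]
Visit 3 → queue [14, 11, 1, 13, 8, 9, 7, 2]
Visit 14; enqueue 15, 12 → queue [11, 1, 13, 8, 9, 7, 2, 15, 12]
Visit 11 → queue [1, 13, 8, 9, 7, 2, 15, 12]
Visit 1 → queue [13, 8, 9, 7, 2, 15, 12]
Visit 13 → queue [8, 9, 7, 2, 15, 12]
Visit 8 → queue [9, 7, 2, 15, 12]
Visit 9 → queue [7, 2, 15, 12]
Visit 7 → queue [2, 15, 12]
Visit 2 → queue [15, 12]
Visit 15 → queue [12]
Visit 12 → queue []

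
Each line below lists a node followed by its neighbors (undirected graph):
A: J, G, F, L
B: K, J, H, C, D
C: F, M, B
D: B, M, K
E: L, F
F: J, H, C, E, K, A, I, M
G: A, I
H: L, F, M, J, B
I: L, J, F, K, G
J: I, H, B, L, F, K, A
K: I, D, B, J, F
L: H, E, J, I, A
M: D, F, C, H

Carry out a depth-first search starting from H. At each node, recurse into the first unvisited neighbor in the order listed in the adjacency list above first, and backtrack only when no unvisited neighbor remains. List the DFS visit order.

H L E F J I K D B C M G A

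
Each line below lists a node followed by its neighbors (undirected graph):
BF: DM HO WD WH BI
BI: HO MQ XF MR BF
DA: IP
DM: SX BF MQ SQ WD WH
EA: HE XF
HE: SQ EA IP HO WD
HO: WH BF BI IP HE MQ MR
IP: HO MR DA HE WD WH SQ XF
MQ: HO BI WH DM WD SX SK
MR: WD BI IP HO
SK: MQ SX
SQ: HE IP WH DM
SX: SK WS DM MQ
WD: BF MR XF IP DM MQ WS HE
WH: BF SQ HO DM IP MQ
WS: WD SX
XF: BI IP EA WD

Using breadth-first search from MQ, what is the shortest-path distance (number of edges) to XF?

2

Level 0: MQ
Level 1: BI, DM, HO, SK, SX, WD, WH
Level 2: BF, HE, IP, MR, SQ, WS, XF
Level 3: DA, EA
XF first appears at level 2.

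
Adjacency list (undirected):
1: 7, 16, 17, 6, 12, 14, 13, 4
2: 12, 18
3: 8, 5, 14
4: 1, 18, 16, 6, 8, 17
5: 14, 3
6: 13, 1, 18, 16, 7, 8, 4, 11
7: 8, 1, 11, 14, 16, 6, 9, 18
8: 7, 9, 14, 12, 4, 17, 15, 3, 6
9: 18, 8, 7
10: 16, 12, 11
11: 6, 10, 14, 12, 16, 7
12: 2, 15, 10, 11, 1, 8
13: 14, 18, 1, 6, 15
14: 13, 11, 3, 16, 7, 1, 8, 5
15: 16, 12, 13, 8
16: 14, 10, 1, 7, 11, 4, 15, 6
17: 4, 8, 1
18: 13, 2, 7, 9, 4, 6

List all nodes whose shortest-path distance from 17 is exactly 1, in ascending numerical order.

1, 4, 8

Level 0: 17
Level 1: 1, 4, 8
Level 2: 3, 6, 7, 9, 12, 13, 14, 15, 16, 18
Level 3: 2, 5, 10, 11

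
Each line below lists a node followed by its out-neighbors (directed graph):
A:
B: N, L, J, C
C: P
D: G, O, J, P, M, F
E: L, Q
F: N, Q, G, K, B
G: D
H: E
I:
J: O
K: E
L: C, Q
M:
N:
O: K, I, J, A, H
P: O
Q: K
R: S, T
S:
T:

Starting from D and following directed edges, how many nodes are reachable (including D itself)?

BFS from D visits: D, F, G, J, M, O, P, B, K, N, Q, A, H, I, C, L, E
Reachable nodes: 17 of 20 total.

17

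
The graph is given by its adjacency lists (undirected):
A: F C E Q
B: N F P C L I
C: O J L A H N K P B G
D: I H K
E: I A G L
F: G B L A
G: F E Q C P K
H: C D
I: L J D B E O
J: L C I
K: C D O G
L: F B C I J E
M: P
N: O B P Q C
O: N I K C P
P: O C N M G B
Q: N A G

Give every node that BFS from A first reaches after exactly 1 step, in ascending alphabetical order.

Level 0: A
Level 1: C, E, F, Q
Level 2: B, G, H, I, J, K, L, N, O, P
Level 3: D, M

C, E, F, Q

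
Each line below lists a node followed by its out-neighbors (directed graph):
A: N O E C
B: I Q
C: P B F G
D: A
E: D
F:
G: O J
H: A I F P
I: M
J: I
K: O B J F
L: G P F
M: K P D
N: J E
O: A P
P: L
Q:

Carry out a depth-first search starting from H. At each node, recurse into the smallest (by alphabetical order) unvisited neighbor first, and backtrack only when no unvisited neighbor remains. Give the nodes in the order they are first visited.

H -> A -> C -> B -> I -> M -> D -> K -> F -> J -> O -> P -> L -> G -> Q -> E -> N

Visit H
H → A
A → C
C → B
B → I
I → M
M → D
M → K
K → F
K → J
K → O
O → P
P → L
L → G
B → Q
A → E
A → N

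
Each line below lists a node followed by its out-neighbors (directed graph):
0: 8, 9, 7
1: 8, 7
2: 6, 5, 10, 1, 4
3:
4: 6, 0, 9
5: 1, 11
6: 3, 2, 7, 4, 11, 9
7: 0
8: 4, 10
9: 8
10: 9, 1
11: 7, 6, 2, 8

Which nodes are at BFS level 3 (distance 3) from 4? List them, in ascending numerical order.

Level 0: 4
Level 1: 0, 6, 9
Level 2: 2, 3, 7, 8, 11
Level 3: 1, 5, 10

1, 5, 10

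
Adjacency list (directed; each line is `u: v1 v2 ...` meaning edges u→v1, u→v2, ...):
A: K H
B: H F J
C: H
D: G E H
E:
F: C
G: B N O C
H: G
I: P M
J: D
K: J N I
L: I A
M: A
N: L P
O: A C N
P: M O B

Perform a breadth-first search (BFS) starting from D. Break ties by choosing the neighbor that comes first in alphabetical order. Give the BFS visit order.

Visit D; enqueue E, G, H → queue [E, G, H]
Visit E → queue [G, H]
Visit G; enqueue B, C, N, O → queue [H, B, C, N, O]
Visit H → queue [B, C, N, O]
Visit B; enqueue F, J → queue [C, N, O, F, J]
Visit C → queue [N, O, F, J]
Visit N; enqueue L, P → queue [O, F, J, L, P]
Visit O; enqueue A → queue [F, J, L, P, A]
Visit F → queue [J, L, P, A]
Visit J → queue [L, P, A]
Visit L; enqueue I → queue [P, A, I]
Visit P; enqueue M → queue [A, I, M]
Visit A; enqueue K → queue [I, M, K]
Visit I → queue [M, K]
Visit M → queue [K]
Visit K → queue []

D E G H B C N O F J L P A I M K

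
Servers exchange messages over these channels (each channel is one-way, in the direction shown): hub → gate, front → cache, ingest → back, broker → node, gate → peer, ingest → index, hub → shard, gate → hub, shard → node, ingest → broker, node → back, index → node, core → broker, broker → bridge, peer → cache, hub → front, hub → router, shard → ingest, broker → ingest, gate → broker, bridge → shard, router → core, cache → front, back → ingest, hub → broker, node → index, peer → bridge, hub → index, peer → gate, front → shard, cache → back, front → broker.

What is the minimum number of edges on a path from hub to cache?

Level 0: hub
Level 1: broker, front, gate, index, router, shard
Level 2: bridge, cache, core, ingest, node, peer
Level 3: back
cache first appears at level 2.

2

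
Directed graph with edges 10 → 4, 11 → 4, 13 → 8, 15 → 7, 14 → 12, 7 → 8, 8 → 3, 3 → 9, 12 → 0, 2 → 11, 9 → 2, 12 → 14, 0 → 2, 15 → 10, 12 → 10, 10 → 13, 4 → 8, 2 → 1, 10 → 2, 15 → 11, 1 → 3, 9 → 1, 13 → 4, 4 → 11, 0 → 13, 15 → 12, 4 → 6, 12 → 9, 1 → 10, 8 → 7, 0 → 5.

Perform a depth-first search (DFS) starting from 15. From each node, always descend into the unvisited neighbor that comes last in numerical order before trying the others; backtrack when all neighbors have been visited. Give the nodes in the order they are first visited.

Visit 15
15 → 12
12 → 14
12 → 10
10 → 13
13 → 8
8 → 7
8 → 3
3 → 9
9 → 2
2 → 11
11 → 4
4 → 6
2 → 1
12 → 0
0 → 5

15, 12, 14, 10, 13, 8, 7, 3, 9, 2, 11, 4, 6, 1, 0, 5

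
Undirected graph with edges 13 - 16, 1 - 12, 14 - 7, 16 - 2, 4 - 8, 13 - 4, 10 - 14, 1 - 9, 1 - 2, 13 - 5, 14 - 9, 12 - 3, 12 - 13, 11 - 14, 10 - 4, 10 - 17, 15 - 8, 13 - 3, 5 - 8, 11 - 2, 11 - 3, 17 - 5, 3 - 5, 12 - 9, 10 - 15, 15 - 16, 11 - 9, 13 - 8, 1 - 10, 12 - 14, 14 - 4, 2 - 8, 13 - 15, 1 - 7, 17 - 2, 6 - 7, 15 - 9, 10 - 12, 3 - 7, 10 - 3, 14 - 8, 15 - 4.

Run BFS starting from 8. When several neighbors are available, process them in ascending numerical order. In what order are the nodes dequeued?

Visit 8; enqueue 2, 4, 5, 13, 14, 15 → queue [2, 4, 5, 13, 14, 15]
Visit 2; enqueue 1, 11, 16, 17 → queue [4, 5, 13, 14, 15, 1, 11, 16, 17]
Visit 4; enqueue 10 → queue [5, 13, 14, 15, 1, 11, 16, 17, 10]
Visit 5; enqueue 3 → queue [13, 14, 15, 1, 11, 16, 17, 10, 3]
Visit 13; enqueue 12 → queue [14, 15, 1, 11, 16, 17, 10, 3, 12]
Visit 14; enqueue 7, 9 → queue [15, 1, 11, 16, 17, 10, 3, 12, 7, 9]
Visit 15 → queue [1, 11, 16, 17, 10, 3, 12, 7, 9]
Visit 1 → queue [11, 16, 17, 10, 3, 12, 7, 9]
Visit 11 → queue [16, 17, 10, 3, 12, 7, 9]
Visit 16 → queue [17, 10, 3, 12, 7, 9]
Visit 17 → queue [10, 3, 12, 7, 9]
Visit 10 → queue [3, 12, 7, 9]
Visit 3 → queue [12, 7, 9]
Visit 12 → queue [7, 9]
Visit 7; enqueue 6 → queue [9, 6]
Visit 9 → queue [6]
Visit 6 → queue []

8 2 4 5 13 14 15 1 11 16 17 10 3 12 7 9 6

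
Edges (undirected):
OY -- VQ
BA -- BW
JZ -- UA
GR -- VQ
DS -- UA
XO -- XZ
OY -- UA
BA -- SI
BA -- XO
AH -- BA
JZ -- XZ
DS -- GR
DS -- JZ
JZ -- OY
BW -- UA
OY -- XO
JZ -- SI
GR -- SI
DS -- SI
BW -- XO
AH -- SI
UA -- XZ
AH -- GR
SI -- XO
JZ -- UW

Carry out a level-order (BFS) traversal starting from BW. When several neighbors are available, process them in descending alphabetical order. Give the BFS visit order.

Visit BW; enqueue XO, UA, BA → queue [XO, UA, BA]
Visit XO; enqueue XZ, SI, OY → queue [UA, BA, XZ, SI, OY]
Visit UA; enqueue JZ, DS → queue [BA, XZ, SI, OY, JZ, DS]
Visit BA; enqueue AH → queue [XZ, SI, OY, JZ, DS, AH]
Visit XZ → queue [SI, OY, JZ, DS, AH]
Visit SI; enqueue GR → queue [OY, JZ, DS, AH, GR]
Visit OY; enqueue VQ → queue [JZ, DS, AH, GR, VQ]
Visit JZ; enqueue UW → queue [DS, AH, GR, VQ, UW]
Visit DS → queue [AH, GR, VQ, UW]
Visit AH → queue [GR, VQ, UW]
Visit GR → queue [VQ, UW]
Visit VQ → queue [UW]
Visit UW → queue []

BW, XO, UA, BA, XZ, SI, OY, JZ, DS, AH, GR, VQ, UW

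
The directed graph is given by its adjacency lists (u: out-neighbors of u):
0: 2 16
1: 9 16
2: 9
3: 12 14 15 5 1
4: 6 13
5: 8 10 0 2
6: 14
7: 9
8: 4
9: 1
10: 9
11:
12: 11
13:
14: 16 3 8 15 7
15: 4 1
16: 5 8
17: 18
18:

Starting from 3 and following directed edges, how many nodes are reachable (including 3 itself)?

17

BFS from 3 visits: 3, 1, 5, 12, 14, 15, 9, 16, 0, 2, 8, 10, 11, 7, 4, 6, 13
Reachable nodes: 17 of 19 total.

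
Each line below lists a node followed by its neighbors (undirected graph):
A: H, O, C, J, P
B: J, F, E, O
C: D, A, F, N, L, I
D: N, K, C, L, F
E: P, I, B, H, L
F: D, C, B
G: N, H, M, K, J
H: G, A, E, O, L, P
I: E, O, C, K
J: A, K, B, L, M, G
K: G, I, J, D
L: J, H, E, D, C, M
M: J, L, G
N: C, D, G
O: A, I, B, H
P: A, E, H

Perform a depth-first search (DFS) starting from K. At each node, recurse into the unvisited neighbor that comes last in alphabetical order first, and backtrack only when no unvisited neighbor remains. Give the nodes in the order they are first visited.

Visit K
K → J
J → M
M → L
L → H
H → P
P → E
E → I
I → O
O → B
B → F
F → D
D → N
N → G
N → C
C → A

K, J, M, L, H, P, E, I, O, B, F, D, N, G, C, A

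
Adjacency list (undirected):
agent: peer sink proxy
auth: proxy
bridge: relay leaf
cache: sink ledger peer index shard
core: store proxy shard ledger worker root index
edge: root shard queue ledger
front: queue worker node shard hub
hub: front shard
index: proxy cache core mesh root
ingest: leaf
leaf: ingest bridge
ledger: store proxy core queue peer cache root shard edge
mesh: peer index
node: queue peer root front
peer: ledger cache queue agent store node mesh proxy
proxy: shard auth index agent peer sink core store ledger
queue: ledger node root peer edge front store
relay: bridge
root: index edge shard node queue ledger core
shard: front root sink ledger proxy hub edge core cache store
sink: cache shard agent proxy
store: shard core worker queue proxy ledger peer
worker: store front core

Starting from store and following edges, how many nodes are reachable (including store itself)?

BFS from store visits: store, worker, shard, queue, proxy, peer, ledger, core, front, sink, root, hub, edge, cache, node, index, auth, agent, mesh
Reachable nodes: 19 of 23 total.

19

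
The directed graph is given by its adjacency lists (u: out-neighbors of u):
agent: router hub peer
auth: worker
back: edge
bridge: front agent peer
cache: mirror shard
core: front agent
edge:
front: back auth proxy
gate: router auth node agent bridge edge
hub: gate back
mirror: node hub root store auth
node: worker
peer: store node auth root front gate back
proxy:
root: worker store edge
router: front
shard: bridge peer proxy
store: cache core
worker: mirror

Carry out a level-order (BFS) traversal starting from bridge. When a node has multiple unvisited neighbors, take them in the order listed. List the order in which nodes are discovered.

bridge -> front -> agent -> peer -> back -> auth -> proxy -> router -> hub -> store -> node -> root -> gate -> edge -> worker -> cache -> core -> mirror -> shard

Visit bridge; enqueue front, agent, peer → queue [front, agent, peer]
Visit front; enqueue back, auth, proxy → queue [agent, peer, back, auth, proxy]
Visit agent; enqueue router, hub → queue [peer, back, auth, proxy, router, hub]
Visit peer; enqueue store, node, root, gate → queue [back, auth, proxy, router, hub, store, node, root, gate]
Visit back; enqueue edge → queue [auth, proxy, router, hub, store, node, root, gate, edge]
Visit auth; enqueue worker → queue [proxy, router, hub, store, node, root, gate, edge, worker]
Visit proxy → queue [router, hub, store, node, root, gate, edge, worker]
Visit router → queue [hub, store, node, root, gate, edge, worker]
Visit hub → queue [store, node, root, gate, edge, worker]
Visit store; enqueue cache, core → queue [node, root, gate, edge, worker, cache, core]
Visit node → queue [root, gate, edge, worker, cache, core]
Visit root → queue [gate, edge, worker, cache, core]
Visit gate → queue [edge, worker, cache, core]
Visit edge → queue [worker, cache, core]
Visit worker; enqueue mirror → queue [cache, core, mirror]
Visit cache; enqueue shard → queue [core, mirror, shard]
Visit core → queue [mirror, shard]
Visit mirror → queue [shard]
Visit shard → queue []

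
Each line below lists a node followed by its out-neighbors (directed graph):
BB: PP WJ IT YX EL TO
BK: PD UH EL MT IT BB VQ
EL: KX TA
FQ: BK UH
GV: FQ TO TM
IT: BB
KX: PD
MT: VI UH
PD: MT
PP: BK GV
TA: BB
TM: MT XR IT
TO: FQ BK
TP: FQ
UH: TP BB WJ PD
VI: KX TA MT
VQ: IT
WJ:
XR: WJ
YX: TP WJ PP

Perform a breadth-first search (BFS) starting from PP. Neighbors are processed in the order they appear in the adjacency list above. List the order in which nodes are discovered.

Visit PP; enqueue BK, GV → queue [BK, GV]
Visit BK; enqueue PD, UH, EL, MT, IT, BB, VQ → queue [GV, PD, UH, EL, MT, IT, BB, VQ]
Visit GV; enqueue FQ, TO, TM → queue [PD, UH, EL, MT, IT, BB, VQ, FQ, TO, TM]
Visit PD → queue [UH, EL, MT, IT, BB, VQ, FQ, TO, TM]
Visit UH; enqueue TP, WJ → queue [EL, MT, IT, BB, VQ, FQ, TO, TM, TP, WJ]
Visit EL; enqueue KX, TA → queue [MT, IT, BB, VQ, FQ, TO, TM, TP, WJ, KX, TA]
Visit MT; enqueue VI → queue [IT, BB, VQ, FQ, TO, TM, TP, WJ, KX, TA, VI]
Visit IT → queue [BB, VQ, FQ, TO, TM, TP, WJ, KX, TA, VI]
Visit BB; enqueue YX → queue [VQ, FQ, TO, TM, TP, WJ, KX, TA, VI, YX]
Visit VQ → queue [FQ, TO, TM, TP, WJ, KX, TA, VI, YX]
Visit FQ → queue [TO, TM, TP, WJ, KX, TA, VI, YX]
Visit TO → queue [TM, TP, WJ, KX, TA, VI, YX]
Visit TM; enqueue XR → queue [TP, WJ, KX, TA, VI, YX, XR]
Visit TP → queue [WJ, KX, TA, VI, YX, XR]
Visit WJ → queue [KX, TA, VI, YX, XR]
Visit KX → queue [TA, VI, YX, XR]
Visit TA → queue [VI, YX, XR]
Visit VI → queue [YX, XR]
Visit YX → queue [XR]
Visit XR → queue []

PP -> BK -> GV -> PD -> UH -> EL -> MT -> IT -> BB -> VQ -> FQ -> TO -> TM -> TP -> WJ -> KX -> TA -> VI -> YX -> XR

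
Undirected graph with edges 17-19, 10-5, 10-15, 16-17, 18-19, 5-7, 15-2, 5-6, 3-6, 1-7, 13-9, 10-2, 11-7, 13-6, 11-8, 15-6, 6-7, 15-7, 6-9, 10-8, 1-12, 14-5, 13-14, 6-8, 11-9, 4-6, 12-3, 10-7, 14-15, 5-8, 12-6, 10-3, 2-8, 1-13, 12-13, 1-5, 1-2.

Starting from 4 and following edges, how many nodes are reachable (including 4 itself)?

15

BFS from 4 visits: 4, 6, 3, 5, 7, 8, 9, 12, 13, 15, 10, 1, 14, 11, 2
Reachable nodes: 15 of 19 total.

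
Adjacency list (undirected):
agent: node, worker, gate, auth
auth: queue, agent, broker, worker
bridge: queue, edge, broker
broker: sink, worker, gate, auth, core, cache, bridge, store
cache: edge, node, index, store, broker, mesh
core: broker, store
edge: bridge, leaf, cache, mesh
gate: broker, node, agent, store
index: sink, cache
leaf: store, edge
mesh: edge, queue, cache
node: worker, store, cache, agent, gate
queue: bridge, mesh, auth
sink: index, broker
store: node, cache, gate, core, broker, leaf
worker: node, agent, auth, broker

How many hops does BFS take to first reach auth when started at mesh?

Level 0: mesh
Level 1: cache, edge, queue
Level 2: auth, bridge, broker, index, leaf, node, store
Level 3: agent, core, gate, sink, worker
auth first appears at level 2.

2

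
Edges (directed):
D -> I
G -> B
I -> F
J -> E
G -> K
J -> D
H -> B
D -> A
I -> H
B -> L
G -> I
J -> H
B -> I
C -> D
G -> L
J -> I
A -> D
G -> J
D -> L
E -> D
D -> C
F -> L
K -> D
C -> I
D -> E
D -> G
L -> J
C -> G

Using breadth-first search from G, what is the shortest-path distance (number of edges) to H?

2

Level 0: G
Level 1: B, I, J, K, L
Level 2: D, E, F, H
Level 3: A, C
H first appears at level 2.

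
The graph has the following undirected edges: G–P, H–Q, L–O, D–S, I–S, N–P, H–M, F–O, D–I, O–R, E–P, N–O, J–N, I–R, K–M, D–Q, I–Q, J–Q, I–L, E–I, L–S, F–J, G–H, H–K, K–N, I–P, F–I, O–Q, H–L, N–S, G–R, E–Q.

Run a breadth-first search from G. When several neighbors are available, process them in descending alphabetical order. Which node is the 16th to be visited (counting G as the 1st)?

J

Visit G; enqueue R, P, H → queue [R, P, H]
Visit R; enqueue O, I → queue [P, H, O, I]
Visit P; enqueue N, E → queue [H, O, I, N, E]
Visit H; enqueue Q, M, L, K → queue [O, I, N, E, Q, M, L, K]
Visit O; enqueue F → queue [I, N, E, Q, M, L, K, F]
Visit I; enqueue S, D → queue [N, E, Q, M, L, K, F, S, D]
Visit N; enqueue J → queue [E, Q, M, L, K, F, S, D, J]
Visit E → queue [Q, M, L, K, F, S, D, J]
Visit Q → queue [M, L, K, F, S, D, J]
Visit M → queue [L, K, F, S, D, J]
Visit L → queue [K, F, S, D, J]
Visit K → queue [F, S, D, J]
Visit F → queue [S, D, J]
Visit S → queue [D, J]
Visit D → queue [J]
Visit J → queue []

Visit order: G, R, P, H, O, I, N, E, Q, M, L, K, F, S, D, J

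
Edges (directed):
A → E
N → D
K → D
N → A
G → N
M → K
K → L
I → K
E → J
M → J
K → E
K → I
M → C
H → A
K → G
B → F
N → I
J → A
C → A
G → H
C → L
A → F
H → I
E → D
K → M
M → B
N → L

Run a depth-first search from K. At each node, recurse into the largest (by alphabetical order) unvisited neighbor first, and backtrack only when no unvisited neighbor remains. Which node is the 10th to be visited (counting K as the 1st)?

B

Visit K
K → M
M → J
J → A
A → F
A → E
E → D
M → C
C → L
M → B
K → I
K → G
G → N
G → H

Visit order: K, M, J, A, F, E, D, C, L, B, I, G, N, H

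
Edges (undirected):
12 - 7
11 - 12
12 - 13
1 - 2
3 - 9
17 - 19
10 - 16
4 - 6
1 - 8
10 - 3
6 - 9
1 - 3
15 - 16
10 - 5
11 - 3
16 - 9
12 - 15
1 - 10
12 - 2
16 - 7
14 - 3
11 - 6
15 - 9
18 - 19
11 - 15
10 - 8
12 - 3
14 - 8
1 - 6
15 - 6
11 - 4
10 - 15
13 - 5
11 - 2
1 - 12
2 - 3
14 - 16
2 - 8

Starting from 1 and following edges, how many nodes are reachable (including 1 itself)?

16

BFS from 1 visits: 1, 12, 10, 8, 6, 3, 2, 15, 13, 11, 7, 16, 5, 14, 9, 4
Reachable nodes: 16 of 19 total.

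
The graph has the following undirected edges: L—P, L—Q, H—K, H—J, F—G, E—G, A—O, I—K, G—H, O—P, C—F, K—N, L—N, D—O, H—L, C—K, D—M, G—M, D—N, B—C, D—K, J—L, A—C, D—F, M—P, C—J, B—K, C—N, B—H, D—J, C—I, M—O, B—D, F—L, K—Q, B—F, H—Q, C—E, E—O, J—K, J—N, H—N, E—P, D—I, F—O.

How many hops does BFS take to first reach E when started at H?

Level 0: H
Level 1: B, G, J, K, L, N, Q
Level 2: C, D, E, F, I, M, P
Level 3: A, O
E first appears at level 2.

2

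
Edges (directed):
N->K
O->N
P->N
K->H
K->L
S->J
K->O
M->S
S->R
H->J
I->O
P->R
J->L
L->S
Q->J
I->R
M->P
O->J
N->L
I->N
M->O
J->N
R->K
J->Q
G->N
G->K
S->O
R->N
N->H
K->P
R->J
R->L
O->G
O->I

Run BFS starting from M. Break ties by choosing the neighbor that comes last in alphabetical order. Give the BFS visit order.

M, S, P, O, R, J, N, I, G, L, K, Q, H

Visit M; enqueue S, P, O → queue [S, P, O]
Visit S; enqueue R, J → queue [P, O, R, J]
Visit P; enqueue N → queue [O, R, J, N]
Visit O; enqueue I, G → queue [R, J, N, I, G]
Visit R; enqueue L, K → queue [J, N, I, G, L, K]
Visit J; enqueue Q → queue [N, I, G, L, K, Q]
Visit N; enqueue H → queue [I, G, L, K, Q, H]
Visit I → queue [G, L, K, Q, H]
Visit G → queue [L, K, Q, H]
Visit L → queue [K, Q, H]
Visit K → queue [Q, H]
Visit Q → queue [H]
Visit H → queue []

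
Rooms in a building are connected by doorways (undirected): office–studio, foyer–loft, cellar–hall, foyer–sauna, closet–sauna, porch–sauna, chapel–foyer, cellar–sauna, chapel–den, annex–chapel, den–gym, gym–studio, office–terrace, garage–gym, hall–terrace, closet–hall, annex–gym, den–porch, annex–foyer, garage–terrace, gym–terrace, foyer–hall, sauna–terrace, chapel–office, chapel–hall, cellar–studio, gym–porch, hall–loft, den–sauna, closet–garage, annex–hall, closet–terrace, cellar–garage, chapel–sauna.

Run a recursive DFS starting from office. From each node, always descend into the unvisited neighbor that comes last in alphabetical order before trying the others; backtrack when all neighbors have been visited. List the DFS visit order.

office, terrace, sauna, porch, gym, studio, cellar, hall, loft, foyer, chapel, den, annex, closet, garage

Visit office
office → terrace
terrace → sauna
sauna → porch
porch → gym
gym → studio
studio → cellar
cellar → hall
hall → loft
loft → foyer
foyer → chapel
chapel → den
chapel → annex
hall → closet
closet → garage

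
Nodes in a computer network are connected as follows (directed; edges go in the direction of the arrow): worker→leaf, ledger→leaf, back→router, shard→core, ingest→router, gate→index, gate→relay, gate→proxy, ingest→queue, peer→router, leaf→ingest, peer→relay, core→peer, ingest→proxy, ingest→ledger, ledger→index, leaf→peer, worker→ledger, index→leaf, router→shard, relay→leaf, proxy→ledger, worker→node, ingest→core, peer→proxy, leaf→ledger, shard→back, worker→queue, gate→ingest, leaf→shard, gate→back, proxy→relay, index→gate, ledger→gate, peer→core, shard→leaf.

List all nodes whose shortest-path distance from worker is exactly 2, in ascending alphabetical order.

gate, index, ingest, peer, shard

Level 0: worker
Level 1: leaf, ledger, node, queue
Level 2: gate, index, ingest, peer, shard
Level 3: back, core, proxy, relay, router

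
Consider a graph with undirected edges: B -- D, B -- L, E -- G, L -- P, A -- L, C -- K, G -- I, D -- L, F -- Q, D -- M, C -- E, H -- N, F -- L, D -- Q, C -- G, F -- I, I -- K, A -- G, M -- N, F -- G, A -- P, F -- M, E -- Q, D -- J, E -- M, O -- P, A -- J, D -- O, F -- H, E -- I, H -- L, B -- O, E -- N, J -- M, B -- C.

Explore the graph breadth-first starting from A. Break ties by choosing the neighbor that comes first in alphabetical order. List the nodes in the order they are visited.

Visit A; enqueue G, J, L, P → queue [G, J, L, P]
Visit G; enqueue C, E, F, I → queue [J, L, P, C, E, F, I]
Visit J; enqueue D, M → queue [L, P, C, E, F, I, D, M]
Visit L; enqueue B, H → queue [P, C, E, F, I, D, M, B, H]
Visit P; enqueue O → queue [C, E, F, I, D, M, B, H, O]
Visit C; enqueue K → queue [E, F, I, D, M, B, H, O, K]
Visit E; enqueue N, Q → queue [F, I, D, M, B, H, O, K, N, Q]
Visit F → queue [I, D, M, B, H, O, K, N, Q]
Visit I → queue [D, M, B, H, O, K, N, Q]
Visit D → queue [M, B, H, O, K, N, Q]
Visit M → queue [B, H, O, K, N, Q]
Visit B → queue [H, O, K, N, Q]
Visit H → queue [O, K, N, Q]
Visit O → queue [K, N, Q]
Visit K → queue [N, Q]
Visit N → queue [Q]
Visit Q → queue []

A G J L P C E F I D M B H O K N Q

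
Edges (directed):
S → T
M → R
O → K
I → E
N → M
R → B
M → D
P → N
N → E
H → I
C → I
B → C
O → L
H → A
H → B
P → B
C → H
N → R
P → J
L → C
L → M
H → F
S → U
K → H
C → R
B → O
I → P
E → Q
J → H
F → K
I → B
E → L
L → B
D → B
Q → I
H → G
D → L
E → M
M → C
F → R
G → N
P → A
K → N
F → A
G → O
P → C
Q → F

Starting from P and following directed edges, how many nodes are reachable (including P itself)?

BFS from P visits: P, A, B, C, J, N, O, H, I, R, E, M, K, L, F, G, Q, D
Reachable nodes: 18 of 21 total.

18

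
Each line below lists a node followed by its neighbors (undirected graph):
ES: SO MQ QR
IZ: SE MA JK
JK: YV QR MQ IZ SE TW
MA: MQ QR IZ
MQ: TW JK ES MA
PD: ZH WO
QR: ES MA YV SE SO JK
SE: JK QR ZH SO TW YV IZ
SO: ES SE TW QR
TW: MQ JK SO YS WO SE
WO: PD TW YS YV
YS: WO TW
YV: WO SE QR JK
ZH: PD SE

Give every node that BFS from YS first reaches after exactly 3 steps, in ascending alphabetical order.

Level 0: YS
Level 1: TW, WO
Level 2: JK, MQ, PD, SE, SO, YV
Level 3: ES, IZ, MA, QR, ZH

ES, IZ, MA, QR, ZH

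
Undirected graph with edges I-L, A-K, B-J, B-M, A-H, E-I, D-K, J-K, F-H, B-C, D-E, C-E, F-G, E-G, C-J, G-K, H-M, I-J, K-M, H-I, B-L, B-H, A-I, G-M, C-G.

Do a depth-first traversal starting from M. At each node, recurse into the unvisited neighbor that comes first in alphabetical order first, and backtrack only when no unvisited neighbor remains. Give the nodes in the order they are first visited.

Visit M
M → B
B → C
C → E
E → D
D → K
K → A
A → H
H → F
F → G
H → I
I → J
I → L

M B C E D K A H F G I J L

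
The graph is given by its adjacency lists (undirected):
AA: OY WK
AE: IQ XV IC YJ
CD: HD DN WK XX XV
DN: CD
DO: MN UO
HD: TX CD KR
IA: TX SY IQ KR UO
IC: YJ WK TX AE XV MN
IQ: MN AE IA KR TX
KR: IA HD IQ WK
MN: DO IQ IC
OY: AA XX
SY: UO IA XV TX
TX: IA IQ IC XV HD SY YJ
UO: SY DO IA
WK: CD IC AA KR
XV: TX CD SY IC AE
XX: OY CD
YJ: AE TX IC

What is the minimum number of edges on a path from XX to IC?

Level 0: XX
Level 1: CD, OY
Level 2: AA, DN, HD, WK, XV
Level 3: AE, IC, KR, SY, TX
Level 4: IA, IQ, MN, UO, YJ
Level 5: DO
IC first appears at level 3.

3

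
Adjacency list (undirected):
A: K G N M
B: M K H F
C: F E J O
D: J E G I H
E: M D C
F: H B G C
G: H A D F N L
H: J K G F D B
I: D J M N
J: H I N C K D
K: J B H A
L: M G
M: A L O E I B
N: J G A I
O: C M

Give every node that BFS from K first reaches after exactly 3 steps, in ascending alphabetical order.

E, L, O

Level 0: K
Level 1: A, B, H, J
Level 2: C, D, F, G, I, M, N
Level 3: E, L, O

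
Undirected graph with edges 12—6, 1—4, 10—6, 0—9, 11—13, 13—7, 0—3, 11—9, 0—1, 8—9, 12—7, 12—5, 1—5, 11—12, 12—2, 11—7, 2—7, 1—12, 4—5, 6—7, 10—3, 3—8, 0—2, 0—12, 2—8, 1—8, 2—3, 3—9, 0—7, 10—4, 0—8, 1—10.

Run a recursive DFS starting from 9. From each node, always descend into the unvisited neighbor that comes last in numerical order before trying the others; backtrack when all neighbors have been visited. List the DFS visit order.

Visit 9
9 → 11
11 → 13
13 → 7
7 → 12
12 → 6
6 → 10
10 → 4
4 → 5
5 → 1
1 → 8
8 → 3
3 → 2
2 → 0

9 → 11 → 13 → 7 → 12 → 6 → 10 → 4 → 5 → 1 → 8 → 3 → 2 → 0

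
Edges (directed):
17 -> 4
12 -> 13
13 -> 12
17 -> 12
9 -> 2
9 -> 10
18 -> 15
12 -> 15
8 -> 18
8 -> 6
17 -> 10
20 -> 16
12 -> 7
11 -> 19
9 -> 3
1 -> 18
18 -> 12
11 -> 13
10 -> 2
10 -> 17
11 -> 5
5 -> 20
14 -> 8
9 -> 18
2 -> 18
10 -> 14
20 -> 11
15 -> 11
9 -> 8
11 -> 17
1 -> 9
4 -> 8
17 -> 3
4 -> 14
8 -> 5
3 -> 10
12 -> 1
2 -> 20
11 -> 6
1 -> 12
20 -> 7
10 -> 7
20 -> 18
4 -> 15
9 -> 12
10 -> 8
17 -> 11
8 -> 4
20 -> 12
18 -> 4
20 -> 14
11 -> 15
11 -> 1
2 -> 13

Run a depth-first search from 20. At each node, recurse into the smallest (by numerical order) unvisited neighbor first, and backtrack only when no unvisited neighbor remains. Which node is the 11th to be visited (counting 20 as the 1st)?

4

Visit 20
20 → 7
20 → 11
11 → 1
1 → 9
9 → 2
2 → 13
13 → 12
12 → 15
2 → 18
18 → 4
4 → 8
8 → 5
8 → 6
4 → 14
9 → 3
3 → 10
10 → 17
11 → 19
20 → 16

Visit order: 20, 7, 11, 1, 9, 2, 13, 12, 15, 18, 4, 8, 5, 6, 14, 3, 10, 17, 19, 16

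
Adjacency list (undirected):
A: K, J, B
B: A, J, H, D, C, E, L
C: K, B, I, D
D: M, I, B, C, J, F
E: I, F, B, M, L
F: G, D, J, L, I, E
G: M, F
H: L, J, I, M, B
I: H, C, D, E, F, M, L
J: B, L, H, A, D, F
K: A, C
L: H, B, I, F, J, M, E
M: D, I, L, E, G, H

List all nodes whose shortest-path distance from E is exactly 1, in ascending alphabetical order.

B, F, I, L, M

Level 0: E
Level 1: B, F, I, L, M
Level 2: A, C, D, G, H, J
Level 3: K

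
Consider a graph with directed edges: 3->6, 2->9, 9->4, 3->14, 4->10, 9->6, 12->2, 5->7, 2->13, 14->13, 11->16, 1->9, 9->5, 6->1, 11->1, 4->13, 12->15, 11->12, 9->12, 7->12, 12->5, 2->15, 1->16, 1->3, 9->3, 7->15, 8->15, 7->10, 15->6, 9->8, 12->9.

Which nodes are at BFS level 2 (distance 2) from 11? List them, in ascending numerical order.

2, 3, 5, 9, 15

Level 0: 11
Level 1: 1, 12, 16
Level 2: 2, 3, 5, 9, 15
Level 3: 4, 6, 7, 8, 13, 14
Level 4: 10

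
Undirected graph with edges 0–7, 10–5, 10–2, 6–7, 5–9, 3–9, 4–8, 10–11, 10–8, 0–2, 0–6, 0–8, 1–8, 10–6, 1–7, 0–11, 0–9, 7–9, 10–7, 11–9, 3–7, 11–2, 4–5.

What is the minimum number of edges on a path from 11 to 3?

Level 0: 11
Level 1: 0, 2, 9, 10
Level 2: 3, 5, 6, 7, 8
Level 3: 1, 4
3 first appears at level 2.

2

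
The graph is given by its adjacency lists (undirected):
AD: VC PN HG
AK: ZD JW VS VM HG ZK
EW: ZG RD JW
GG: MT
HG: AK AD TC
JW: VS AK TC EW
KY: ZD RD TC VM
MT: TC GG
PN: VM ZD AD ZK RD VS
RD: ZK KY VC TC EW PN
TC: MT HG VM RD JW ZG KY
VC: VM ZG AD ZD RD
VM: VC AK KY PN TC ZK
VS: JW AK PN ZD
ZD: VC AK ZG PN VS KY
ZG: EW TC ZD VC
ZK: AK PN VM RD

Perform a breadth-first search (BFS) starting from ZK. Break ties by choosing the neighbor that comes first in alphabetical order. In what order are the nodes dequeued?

ZK, AK, PN, RD, VM, HG, JW, VS, ZD, AD, EW, KY, TC, VC, ZG, MT, GG

Visit ZK; enqueue AK, PN, RD, VM → queue [AK, PN, RD, VM]
Visit AK; enqueue HG, JW, VS, ZD → queue [PN, RD, VM, HG, JW, VS, ZD]
Visit PN; enqueue AD → queue [RD, VM, HG, JW, VS, ZD, AD]
Visit RD; enqueue EW, KY, TC, VC → queue [VM, HG, JW, VS, ZD, AD, EW, KY, TC, VC]
Visit VM → queue [HG, JW, VS, ZD, AD, EW, KY, TC, VC]
Visit HG → queue [JW, VS, ZD, AD, EW, KY, TC, VC]
Visit JW → queue [VS, ZD, AD, EW, KY, TC, VC]
Visit VS → queue [ZD, AD, EW, KY, TC, VC]
Visit ZD; enqueue ZG → queue [AD, EW, KY, TC, VC, ZG]
Visit AD → queue [EW, KY, TC, VC, ZG]
Visit EW → queue [KY, TC, VC, ZG]
Visit KY → queue [TC, VC, ZG]
Visit TC; enqueue MT → queue [VC, ZG, MT]
Visit VC → queue [ZG, MT]
Visit ZG → queue [MT]
Visit MT; enqueue GG → queue [GG]
Visit GG → queue []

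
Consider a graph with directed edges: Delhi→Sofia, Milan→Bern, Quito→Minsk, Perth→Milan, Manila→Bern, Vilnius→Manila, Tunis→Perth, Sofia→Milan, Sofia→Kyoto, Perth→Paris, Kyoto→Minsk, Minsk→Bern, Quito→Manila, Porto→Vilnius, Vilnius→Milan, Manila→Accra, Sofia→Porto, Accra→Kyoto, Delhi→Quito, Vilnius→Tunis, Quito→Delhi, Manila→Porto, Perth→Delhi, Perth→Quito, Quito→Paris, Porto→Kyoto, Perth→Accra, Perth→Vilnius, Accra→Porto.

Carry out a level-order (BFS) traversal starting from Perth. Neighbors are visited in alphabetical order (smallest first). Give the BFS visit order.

Perth, Accra, Delhi, Milan, Paris, Quito, Vilnius, Kyoto, Porto, Sofia, Bern, Manila, Minsk, Tunis

Visit Perth; enqueue Accra, Delhi, Milan, Paris, Quito, Vilnius → queue [Accra, Delhi, Milan, Paris, Quito, Vilnius]
Visit Accra; enqueue Kyoto, Porto → queue [Delhi, Milan, Paris, Quito, Vilnius, Kyoto, Porto]
Visit Delhi; enqueue Sofia → queue [Milan, Paris, Quito, Vilnius, Kyoto, Porto, Sofia]
Visit Milan; enqueue Bern → queue [Paris, Quito, Vilnius, Kyoto, Porto, Sofia, Bern]
Visit Paris → queue [Quito, Vilnius, Kyoto, Porto, Sofia, Bern]
Visit Quito; enqueue Manila, Minsk → queue [Vilnius, Kyoto, Porto, Sofia, Bern, Manila, Minsk]
Visit Vilnius; enqueue Tunis → queue [Kyoto, Porto, Sofia, Bern, Manila, Minsk, Tunis]
Visit Kyoto → queue [Porto, Sofia, Bern, Manila, Minsk, Tunis]
Visit Porto → queue [Sofia, Bern, Manila, Minsk, Tunis]
Visit Sofia → queue [Bern, Manila, Minsk, Tunis]
Visit Bern → queue [Manila, Minsk, Tunis]
Visit Manila → queue [Minsk, Tunis]
Visit Minsk → queue [Tunis]
Visit Tunis → queue []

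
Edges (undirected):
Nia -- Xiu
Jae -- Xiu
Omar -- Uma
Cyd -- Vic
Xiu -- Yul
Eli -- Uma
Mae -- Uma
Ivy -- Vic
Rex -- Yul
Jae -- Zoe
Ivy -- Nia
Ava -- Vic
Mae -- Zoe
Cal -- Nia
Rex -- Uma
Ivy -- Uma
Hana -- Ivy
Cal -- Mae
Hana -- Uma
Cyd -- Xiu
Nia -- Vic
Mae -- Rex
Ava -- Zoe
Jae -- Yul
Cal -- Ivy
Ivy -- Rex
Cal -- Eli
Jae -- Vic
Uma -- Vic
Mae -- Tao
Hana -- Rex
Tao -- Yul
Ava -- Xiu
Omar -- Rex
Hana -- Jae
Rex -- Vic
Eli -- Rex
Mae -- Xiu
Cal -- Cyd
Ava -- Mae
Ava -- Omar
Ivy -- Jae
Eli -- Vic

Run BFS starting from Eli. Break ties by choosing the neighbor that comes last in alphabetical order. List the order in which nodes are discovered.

Eli, Vic, Uma, Rex, Cal, Nia, Jae, Ivy, Cyd, Ava, Omar, Mae, Hana, Yul, Xiu, Zoe, Tao

Visit Eli; enqueue Vic, Uma, Rex, Cal → queue [Vic, Uma, Rex, Cal]
Visit Vic; enqueue Nia, Jae, Ivy, Cyd, Ava → queue [Uma, Rex, Cal, Nia, Jae, Ivy, Cyd, Ava]
Visit Uma; enqueue Omar, Mae, Hana → queue [Rex, Cal, Nia, Jae, Ivy, Cyd, Ava, Omar, Mae, Hana]
Visit Rex; enqueue Yul → queue [Cal, Nia, Jae, Ivy, Cyd, Ava, Omar, Mae, Hana, Yul]
Visit Cal → queue [Nia, Jae, Ivy, Cyd, Ava, Omar, Mae, Hana, Yul]
Visit Nia; enqueue Xiu → queue [Jae, Ivy, Cyd, Ava, Omar, Mae, Hana, Yul, Xiu]
Visit Jae; enqueue Zoe → queue [Ivy, Cyd, Ava, Omar, Mae, Hana, Yul, Xiu, Zoe]
Visit Ivy → queue [Cyd, Ava, Omar, Mae, Hana, Yul, Xiu, Zoe]
Visit Cyd → queue [Ava, Omar, Mae, Hana, Yul, Xiu, Zoe]
Visit Ava → queue [Omar, Mae, Hana, Yul, Xiu, Zoe]
Visit Omar → queue [Mae, Hana, Yul, Xiu, Zoe]
Visit Mae; enqueue Tao → queue [Hana, Yul, Xiu, Zoe, Tao]
Visit Hana → queue [Yul, Xiu, Zoe, Tao]
Visit Yul → queue [Xiu, Zoe, Tao]
Visit Xiu → queue [Zoe, Tao]
Visit Zoe → queue [Tao]
Visit Tao → queue []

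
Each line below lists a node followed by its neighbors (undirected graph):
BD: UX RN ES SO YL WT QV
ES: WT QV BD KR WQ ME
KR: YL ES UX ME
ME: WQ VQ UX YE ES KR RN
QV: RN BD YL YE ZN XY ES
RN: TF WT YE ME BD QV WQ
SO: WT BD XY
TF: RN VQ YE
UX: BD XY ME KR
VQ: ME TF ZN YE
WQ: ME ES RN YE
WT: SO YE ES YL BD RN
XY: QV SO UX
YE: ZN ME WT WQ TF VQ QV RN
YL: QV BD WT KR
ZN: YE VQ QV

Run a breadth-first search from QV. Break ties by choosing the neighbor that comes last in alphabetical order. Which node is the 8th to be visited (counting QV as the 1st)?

BD

Visit QV; enqueue ZN, YL, YE, XY, RN, ES, BD → queue [ZN, YL, YE, XY, RN, ES, BD]
Visit ZN; enqueue VQ → queue [YL, YE, XY, RN, ES, BD, VQ]
Visit YL; enqueue WT, KR → queue [YE, XY, RN, ES, BD, VQ, WT, KR]
Visit YE; enqueue WQ, TF, ME → queue [XY, RN, ES, BD, VQ, WT, KR, WQ, TF, ME]
Visit XY; enqueue UX, SO → queue [RN, ES, BD, VQ, WT, KR, WQ, TF, ME, UX, SO]
Visit RN → queue [ES, BD, VQ, WT, KR, WQ, TF, ME, UX, SO]
Visit ES → queue [BD, VQ, WT, KR, WQ, TF, ME, UX, SO]
Visit BD → queue [VQ, WT, KR, WQ, TF, ME, UX, SO]
Visit VQ → queue [WT, KR, WQ, TF, ME, UX, SO]
Visit WT → queue [KR, WQ, TF, ME, UX, SO]
Visit KR → queue [WQ, TF, ME, UX, SO]
Visit WQ → queue [TF, ME, UX, SO]
Visit TF → queue [ME, UX, SO]
Visit ME → queue [UX, SO]
Visit UX → queue [SO]
Visit SO → queue []

Visit order: QV, ZN, YL, YE, XY, RN, ES, BD, VQ, WT, KR, WQ, TF, ME, UX, SO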